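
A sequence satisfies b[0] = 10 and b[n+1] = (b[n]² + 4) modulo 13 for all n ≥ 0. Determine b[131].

Computing terms: b[0] = 10,  b[1] = 0,  b[2] = 4,  b[3] = 7,  b[4] = 1,  b[5] = 5,  b[6] = 3,  b[7] = 0.
Since b[7] = b[1] = 0, the sequence is eventually periodic: after a pre-period of length 1 it cycles with period 6.
For n ≥ 1, b[n] depends only on (n - 1) mod 6. (131 - 1) mod 6 = 4, so b[131] = b[5] = 5.

5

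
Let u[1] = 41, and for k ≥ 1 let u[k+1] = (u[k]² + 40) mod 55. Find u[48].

u[1] = 41; u[2] = 16; u[3] = 21; u[4] = 41.
Since u[4] = u[1] = 41, the sequence is periodic with period 3.
So u[48] = u[1 + ((48-1) mod 3)] = u[3] = 21.

21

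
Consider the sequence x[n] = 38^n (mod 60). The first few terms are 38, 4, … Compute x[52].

x[1] = 38; x[2] = 4; x[3] = 32; x[4] = 16; x[5] = 8; x[6] = 4.
Since x[6] = x[2] = 4, the sequence is eventually periodic: after a pre-period of length 1 it cycles with period 4.
For n ≥ 2, x[n] depends only on (n - 2) mod 4. (52 - 2) mod 4 = 2, so x[52] = x[4] = 16.

16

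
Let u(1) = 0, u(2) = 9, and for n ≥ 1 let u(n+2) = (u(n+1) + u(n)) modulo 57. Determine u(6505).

We have u(1) = 0; u(2) = 9; u(3) = 9; u(4) = 18; u(5) = 27; u(6) = 45; u(7) = 15; u(8) = 3; u(9) = 18; u(10) = 21; u(11) = 39; u(12) = 3; u(13) = 42; u(14) = 45; u(15) = 30; u(16) = 18; u(17) = 48; u(18) = 9; u(19) = 0; u(20) = 9.
The sequence repeats with period 18.
So u(6505) = u(1 + ((6505-1) mod 18)) = u(7) = 15.

15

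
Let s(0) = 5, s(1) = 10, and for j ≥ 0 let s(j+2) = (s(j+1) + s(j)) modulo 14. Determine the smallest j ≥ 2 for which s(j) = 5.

s(0) = 5; s(1) = 10; s(2) = 1; s(3) = 11; s(4) = 12; s(5) = 9; s(6) = 7; s(7) = 2; s(8) = 9; s(9) = 11; s(10) = 6; s(11) = 3; s(12) = 9; s(13) = 12; s(14) = 7; s(15) = 5; s(16) = 12; s(17) = 3; s(18) = 1; s(19) = 4; s(20) = 5; s(21) = 9; s(22) = 0; s(23) = 9; s(24) = 9; s(25) = 4; s(26) = 13; s(27) = 3; s(28) = 2; s(29) = 5; s(30) = 7; s(31) = 12; s(32) = 5; s(33) = 3; s(34) = 8; s(35) = 11; s(36) = 5; s(37) = 2; s(38) = 7; s(39) = 9; s(40) = 2; s(41) = 11; s(42) = 13; s(43) = 10; s(44) = 9; s(45) = 5; s(46) = 0; s(47) = 5; s(48) = 5; s(49) = 10.
The sequence repeats with period 48.
The value 5 first appears (with j ≥ 2) at s(15).

15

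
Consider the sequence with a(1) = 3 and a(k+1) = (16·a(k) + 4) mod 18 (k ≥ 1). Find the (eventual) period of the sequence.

9

We have a(1) = 3; a(2) = 16; a(3) = 8; a(4) = 6; a(5) = 10; a(6) = 2; a(7) = 0; a(8) = 4; a(9) = 14; a(10) = 12; a(11) = 16.
Since a(11) = a(2) = 16, the sequence is eventually periodic: after a pre-period of length 1 it cycles with period 9.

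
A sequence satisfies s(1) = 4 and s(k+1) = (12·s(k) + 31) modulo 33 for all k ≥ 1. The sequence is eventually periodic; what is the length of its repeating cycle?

11

Listing terms: s(1) = 4,  s(2) = 13,  s(3) = 22,  s(4) = 31,  s(5) = 7,  s(6) = 16,  s(7) = 25,  s(8) = 1,  s(9) = 10,  s(10) = 19,  s(11) = 28,  s(12) = 4.
The sequence repeats with period 11.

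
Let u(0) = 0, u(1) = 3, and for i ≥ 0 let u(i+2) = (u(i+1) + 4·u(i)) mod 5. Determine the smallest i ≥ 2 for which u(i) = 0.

3

Computing terms: u(0) = 0, u(1) = 3, u(2) = 3, u(3) = 0, u(4) = 2, u(5) = 2, u(6) = 0, u(7) = 3.
The sequence repeats with period 6.
The value 0 first appears (with i ≥ 2) at u(3).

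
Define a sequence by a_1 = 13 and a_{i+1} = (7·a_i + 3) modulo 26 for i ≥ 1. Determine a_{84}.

a_1 = 13,  a_2 = 16,  a_3 = 11,  a_4 = 2,  a_5 = 17,  a_6 = 18,  a_7 = 25,  a_8 = 22,  a_9 = 1,  a_{10} = 10,  a_{11} = 21,  a_{12} = 20,  a_{13} = 13.
The sequence repeats with period 12.
(84 - 1) mod 12 = 11, so a_{84} = a_{12} = 20.

20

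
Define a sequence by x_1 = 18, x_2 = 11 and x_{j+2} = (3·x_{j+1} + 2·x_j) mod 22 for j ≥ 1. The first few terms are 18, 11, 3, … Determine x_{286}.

Listing terms: x_1 = 18,  x_2 = 11,  x_3 = 3,  x_4 = 9,  x_5 = 11,  x_6 = 7,  x_7 = 21,  x_8 = 11,  x_9 = 9,  x_{10} = 5,  x_{11} = 11,  x_{12} = 21,  x_{13} = 19,  x_{14} = 11,  x_{15} = 5,  x_{16} = 15,  x_{17} = 11,  x_{18} = 19,  x_{19} = 13,  x_{20} = 11,  x_{21} = 15,  x_{22} = 1,  x_{23} = 11,  x_{24} = 13,  x_{25} = 17,  x_{26} = 11,  x_{27} = 1,  x_{28} = 3,  x_{29} = 11,  x_{30} = 17,  x_{31} = 7,  x_{32} = 11,  x_{33} = 3.
Since (x_{32}, x_{33}) = (x_2, x_3) = (11, 3) (two consecutive terms determine the rest), the sequence is eventually periodic: after a pre-period of length 1 it cycles with period 30.
For j ≥ 2, x_j depends only on (j - 2) mod 30. (286 - 2) mod 30 = 14, so x_{286} = x_{16} = 15.

15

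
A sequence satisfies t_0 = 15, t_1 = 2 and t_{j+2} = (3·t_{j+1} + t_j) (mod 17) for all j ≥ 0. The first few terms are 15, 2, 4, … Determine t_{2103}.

9

Computing terms: t_0 = 15, t_1 = 2, t_2 = 4, t_3 = 14, t_4 = 12, t_5 = 16, t_6 = 9, t_7 = 9, t_8 = 2, t_9 = 15, t_{10} = 13, t_{11} = 3, t_{12} = 5, t_{13} = 1, t_{14} = 8, t_{15} = 8, t_{16} = 15, t_{17} = 2.
The sequence repeats with period 16.
So t_{2103} = t_{0 + ((2103-0) mod 16)} = t_7 = 9.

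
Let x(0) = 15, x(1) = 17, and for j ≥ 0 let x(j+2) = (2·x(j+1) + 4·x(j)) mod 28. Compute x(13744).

16

Computing terms: x(0) = 15, x(1) = 17, x(2) = 10, x(3) = 4, x(4) = 20, x(5) = 0, x(6) = 24, x(7) = 20, x(8) = 24, x(9) = 16, x(10) = 16, x(11) = 12, x(12) = 4, x(13) = 0, x(14) = 16, x(15) = 4, x(16) = 16, x(17) = 20, x(18) = 20, x(19) = 8, x(20) = 12, x(21) = 0, x(22) = 20, x(23) = 12, x(24) = 20, x(25) = 4, x(26) = 4, x(27) = 24, x(28) = 8, x(29) = 0, x(30) = 4, x(31) = 8, x(32) = 4, x(33) = 12, x(34) = 12, x(35) = 16, x(36) = 24, x(37) = 0, x(38) = 12, x(39) = 24, x(40) = 12, x(41) = 8, x(42) = 8, x(43) = 20, x(44) = 16, x(45) = 0, x(46) = 8, x(47) = 16, x(48) = 8, x(49) = 24, x(50) = 24, x(51) = 4, x(52) = 20.
Since (x(51), x(52)) = (x(3), x(4)) = (4, 20) (two consecutive terms determine the rest), the sequence is eventually periodic: after a pre-period of length 3 it cycles with period 48.
For j ≥ 3, x(j) depends only on (j - 3) mod 48. (13744 - 3) mod 48 = 13, so x(13744) = x(16) = 16.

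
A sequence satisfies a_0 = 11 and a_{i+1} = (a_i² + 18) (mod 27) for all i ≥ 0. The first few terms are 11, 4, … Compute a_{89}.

We have a_0 = 11; a_1 = 4; a_2 = 7; a_3 = 13; a_4 = 25; a_5 = 22; a_6 = 16; a_7 = 4.
Since a_7 = a_1 = 4, the sequence is eventually periodic: after a pre-period of length 1 it cycles with period 6.
For i ≥ 1, a_i depends only on (i - 1) mod 6. (89 - 1) mod 6 = 4, so a_{89} = a_5 = 22.

22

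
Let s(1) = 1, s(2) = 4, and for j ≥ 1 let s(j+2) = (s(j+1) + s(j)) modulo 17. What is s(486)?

14

s(1) = 1, s(2) = 4, s(3) = 5, s(4) = 9, s(5) = 14, s(6) = 6, s(7) = 3, s(8) = 9, s(9) = 12, s(10) = 4, s(11) = 16, s(12) = 3, s(13) = 2, s(14) = 5, s(15) = 7, s(16) = 12, s(17) = 2, s(18) = 14, s(19) = 16, s(20) = 13, s(21) = 12, s(22) = 8, s(23) = 3, s(24) = 11, s(25) = 14, s(26) = 8, s(27) = 5, s(28) = 13, s(29) = 1, s(30) = 14, s(31) = 15, s(32) = 12, s(33) = 10, s(34) = 5, s(35) = 15, s(36) = 3, s(37) = 1, s(38) = 4.
Since (s(37), s(38)) = (s(1), s(2)) = (1, 4) (two consecutive terms determine the rest), the sequence is periodic with period 36.
(486 - 1) mod 36 = 17, so s(486) = s(18) = 14.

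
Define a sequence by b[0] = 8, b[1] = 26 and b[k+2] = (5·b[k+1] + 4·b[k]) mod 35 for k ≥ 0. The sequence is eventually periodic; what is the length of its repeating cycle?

48

Computing terms: b[0] = 8,  b[1] = 26,  b[2] = 22,  b[3] = 4,  b[4] = 3,  b[5] = 31,  b[6] = 27,  b[7] = 14,  b[8] = 3,  b[9] = 1,  b[10] = 17,  b[11] = 19,  b[12] = 23,  b[13] = 16,  b[14] = 32,  b[15] = 14,  b[16] = 23,  b[17] = 31,  b[18] = 2,  b[19] = 29,  b[20] = 13,  b[21] = 6,  b[22] = 12,  b[23] = 14,  b[24] = 13,  b[25] = 16,  b[26] = 27,  b[27] = 24,  b[28] = 18,  b[29] = 11,  b[30] = 22,  b[31] = 14,  b[32] = 18,  b[33] = 6,  b[34] = 32,  b[35] = 9,  b[36] = 33,  b[37] = 26,  b[38] = 17,  b[39] = 14,  b[40] = 33,  b[41] = 11,  b[42] = 12,  b[43] = 34,  b[44] = 8,  b[45] = 1,  b[46] = 2,  b[47] = 14,  b[48] = 8,  b[49] = 26.
The sequence repeats with period 48.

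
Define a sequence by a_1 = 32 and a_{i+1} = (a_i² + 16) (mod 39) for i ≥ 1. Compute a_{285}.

17

Computing terms: a_1 = 32; a_2 = 26; a_3 = 29; a_4 = 38; a_5 = 17; a_6 = 32.
Since a_6 = a_1 = 32, the sequence is periodic with period 5.
(285 - 1) mod 5 = 4, so a_{285} = a_5 = 17.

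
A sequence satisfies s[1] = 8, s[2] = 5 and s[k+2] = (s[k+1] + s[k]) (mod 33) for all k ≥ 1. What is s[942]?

16

We have s[1] = 8,  s[2] = 5,  s[3] = 13,  s[4] = 18,  s[5] = 31,  s[6] = 16,  s[7] = 14,  s[8] = 30,  s[9] = 11,  s[10] = 8,  s[11] = 19,  s[12] = 27,  s[13] = 13,  s[14] = 7,  s[15] = 20,  s[16] = 27,  s[17] = 14,  s[18] = 8,  s[19] = 22,  s[20] = 30,  s[21] = 19,  s[22] = 16,  s[23] = 2,  s[24] = 18,  s[25] = 20,  s[26] = 5,  s[27] = 25,  s[28] = 30,  s[29] = 22,  s[30] = 19,  s[31] = 8,  s[32] = 27,  s[33] = 2,  s[34] = 29,  s[35] = 31,  s[36] = 27,  s[37] = 25,  s[38] = 19,  s[39] = 11,  s[40] = 30,  s[41] = 8,  s[42] = 5.
The sequence repeats with period 40.
So s[942] = s[1 + ((942-1) mod 40)] = s[22] = 16.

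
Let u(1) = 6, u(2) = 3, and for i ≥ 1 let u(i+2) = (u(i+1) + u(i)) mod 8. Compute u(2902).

We have u(1) = 6, u(2) = 3, u(3) = 1, u(4) = 4, u(5) = 5, u(6) = 1, u(7) = 6, u(8) = 7, u(9) = 5, u(10) = 4, u(11) = 1, u(12) = 5, u(13) = 6, u(14) = 3.
The sequence repeats with period 12.
So u(2902) = u(1 + ((2902-1) mod 12)) = u(10) = 4.

4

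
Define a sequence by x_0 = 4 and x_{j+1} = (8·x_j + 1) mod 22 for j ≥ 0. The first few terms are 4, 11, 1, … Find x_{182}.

Computing terms: x_0 = 4, x_1 = 11, x_2 = 1, x_3 = 9, x_4 = 7, x_5 = 13, x_6 = 17, x_7 = 5, x_8 = 19, x_9 = 21, x_{10} = 15, x_{11} = 11.
Since x_{11} = x_1 = 11, the sequence is eventually periodic: after a pre-period of length 1 it cycles with period 10.
For j ≥ 1, x_j depends only on (j - 1) mod 10. (182 - 1) mod 10 = 1, so x_{182} = x_2 = 1.

1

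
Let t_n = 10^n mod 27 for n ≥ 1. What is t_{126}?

1

We have t_1 = 10,  t_2 = 19,  t_3 = 1,  t_4 = 10.
The sequence repeats with period 3.
So t_{126} = t_{1 + ((126-1) mod 3)} = t_3 = 1.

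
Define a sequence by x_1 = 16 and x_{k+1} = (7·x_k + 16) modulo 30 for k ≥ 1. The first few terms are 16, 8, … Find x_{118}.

Listing terms: x_1 = 16; x_2 = 8; x_3 = 12; x_4 = 10; x_5 = 26; x_6 = 18; x_7 = 22; x_8 = 20; x_9 = 6; x_{10} = 28; x_{11} = 2; x_{12} = 0; x_{13} = 16.
Since x_{13} = x_1 = 16, the sequence is periodic with period 12.
So x_{118} = x_{1 + ((118-1) mod 12)} = x_{10} = 28.

28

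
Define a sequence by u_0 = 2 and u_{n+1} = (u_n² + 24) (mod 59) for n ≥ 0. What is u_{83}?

25

Computing terms: u_0 = 2, u_1 = 28, u_2 = 41, u_3 = 53, u_4 = 1, u_5 = 25, u_6 = 0, u_7 = 24, u_8 = 10, u_9 = 6, u_{10} = 1.
Since u_{10} = u_4 = 1, the sequence is eventually periodic: after a pre-period of length 4 it cycles with period 6.
For n ≥ 4, u_n depends only on (n - 4) mod 6. (83 - 4) mod 6 = 1, so u_{83} = u_5 = 25.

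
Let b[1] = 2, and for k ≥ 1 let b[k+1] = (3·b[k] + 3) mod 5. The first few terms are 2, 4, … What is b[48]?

3

We have b[1] = 2, b[2] = 4, b[3] = 0, b[4] = 3, b[5] = 2.
Since b[5] = b[1] = 2, the sequence is periodic with period 4.
So b[48] = b[1 + ((48-1) mod 4)] = b[4] = 3.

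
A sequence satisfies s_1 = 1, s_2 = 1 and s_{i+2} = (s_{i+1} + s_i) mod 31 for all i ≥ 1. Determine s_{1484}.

Computing terms: s_1 = 1,  s_2 = 1,  s_3 = 2,  s_4 = 3,  s_5 = 5,  s_6 = 8,  s_7 = 13,  s_8 = 21,  s_9 = 3,  s_{10} = 24,  s_{11} = 27,  s_{12} = 20,  s_{13} = 16,  s_{14} = 5,  s_{15} = 21,  s_{16} = 26,  s_{17} = 16,  s_{18} = 11,  s_{19} = 27,  s_{20} = 7,  s_{21} = 3,  s_{22} = 10,  s_{23} = 13,  s_{24} = 23,  s_{25} = 5,  s_{26} = 28,  s_{27} = 2,  s_{28} = 30,  s_{29} = 1,  s_{30} = 0,  s_{31} = 1,  s_{32} = 1.
The sequence repeats with period 30.
So s_{1484} = s_{1 + ((1484-1) mod 30)} = s_{14} = 5.

5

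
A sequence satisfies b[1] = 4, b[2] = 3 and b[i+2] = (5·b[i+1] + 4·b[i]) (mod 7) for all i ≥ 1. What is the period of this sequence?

48

b[1] = 4, b[2] = 3, b[3] = 3, b[4] = 6, b[5] = 0, b[6] = 3, b[7] = 1, b[8] = 3, b[9] = 5, b[10] = 2, b[11] = 2, b[12] = 4, b[13] = 0, b[14] = 2, b[15] = 3, b[16] = 2, b[17] = 1, b[18] = 6, b[19] = 6, b[20] = 5, b[21] = 0, b[22] = 6, b[23] = 2, b[24] = 6, b[25] = 3, b[26] = 4, b[27] = 4, b[28] = 1, b[29] = 0, b[30] = 4, b[31] = 6, b[32] = 4, b[33] = 2, b[34] = 5, b[35] = 5, b[36] = 3, b[37] = 0, b[38] = 5, b[39] = 4, b[40] = 5, b[41] = 6, b[42] = 1, b[43] = 1, b[44] = 2, b[45] = 0, b[46] = 1, b[47] = 5, b[48] = 1, b[49] = 4, b[50] = 3.
The sequence repeats with period 48.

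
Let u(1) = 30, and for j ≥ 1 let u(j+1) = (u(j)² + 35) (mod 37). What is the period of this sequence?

u(1) = 30; u(2) = 10; u(3) = 24; u(4) = 19; u(5) = 26; u(6) = 8; u(7) = 25; u(8) = 31; u(9) = 34; u(10) = 7; u(11) = 10.
Since u(11) = u(2) = 10, the sequence is eventually periodic: after a pre-period of length 1 it cycles with period 9.

9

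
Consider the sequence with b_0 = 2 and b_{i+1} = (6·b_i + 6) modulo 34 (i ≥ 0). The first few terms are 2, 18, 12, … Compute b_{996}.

Computing terms: b_0 = 2; b_1 = 18; b_2 = 12; b_3 = 10; b_4 = 32; b_5 = 28; b_6 = 4; b_7 = 30; b_8 = 16; b_9 = 0; b_{10} = 6; b_{11} = 8; b_{12} = 20; b_{13} = 24; b_{14} = 14; b_{15} = 22; b_{16} = 2.
Since b_{16} = b_0 = 2, the sequence is periodic with period 16.
So b_{996} = b_{0 + ((996-0) mod 16)} = b_4 = 32.

32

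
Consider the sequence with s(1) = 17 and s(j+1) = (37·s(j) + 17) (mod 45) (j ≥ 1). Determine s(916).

20

Computing terms: s(1) = 17; s(2) = 16; s(3) = 24; s(4) = 5; s(5) = 22; s(6) = 21; s(7) = 29; s(8) = 10; s(9) = 27; s(10) = 26; s(11) = 34; s(12) = 15; s(13) = 32; s(14) = 31; s(15) = 39; s(16) = 20; s(17) = 37; s(18) = 36; s(19) = 44; s(20) = 25; s(21) = 42; s(22) = 41; s(23) = 4; s(24) = 30; s(25) = 2; s(26) = 1; s(27) = 9; s(28) = 35; s(29) = 7; s(30) = 6; s(31) = 14; s(32) = 40; s(33) = 12; s(34) = 11; s(35) = 19; s(36) = 0; s(37) = 17.
The sequence repeats with period 36.
So s(916) = s(1 + ((916-1) mod 36)) = s(16) = 20.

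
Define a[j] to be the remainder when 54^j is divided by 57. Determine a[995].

Computing terms: a[0] = 1,  a[1] = 54,  a[2] = 9,  a[3] = 30,  a[4] = 24,  a[5] = 42,  a[6] = 45,  a[7] = 36,  a[8] = 6,  a[9] = 39,  a[10] = 54.
Since a[10] = a[1] = 54, the sequence is eventually periodic: after a pre-period of length 1 it cycles with period 9.
For j ≥ 1, a[j] depends only on (j - 1) mod 9. (995 - 1) mod 9 = 4, so a[995] = a[5] = 42.

42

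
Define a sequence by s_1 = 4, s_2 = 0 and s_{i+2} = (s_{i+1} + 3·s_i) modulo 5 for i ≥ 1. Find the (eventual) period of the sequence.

24

Listing terms: s_1 = 4; s_2 = 0; s_3 = 2; s_4 = 2; s_5 = 3; s_6 = 4; s_7 = 3; s_8 = 0; s_9 = 4; s_{10} = 4; s_{11} = 1; s_{12} = 3; s_{13} = 1; s_{14} = 0; s_{15} = 3; s_{16} = 3; s_{17} = 2; s_{18} = 1; s_{19} = 2; s_{20} = 0; s_{21} = 1; s_{22} = 1; s_{23} = 4; s_{24} = 2; s_{25} = 4; s_{26} = 0.
The sequence repeats with period 24.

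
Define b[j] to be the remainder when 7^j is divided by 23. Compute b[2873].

20

We have b[1] = 7; b[2] = 3; b[3] = 21; b[4] = 9; b[5] = 17; b[6] = 4; b[7] = 5; b[8] = 12; b[9] = 15; b[10] = 13; b[11] = 22; b[12] = 16; b[13] = 20; b[14] = 2; b[15] = 14; b[16] = 6; b[17] = 19; b[18] = 18; b[19] = 11; b[20] = 8; b[21] = 10; b[22] = 1; b[23] = 7.
The sequence repeats with period 22.
(2873 - 1) mod 22 = 12, so b[2873] = b[13] = 20.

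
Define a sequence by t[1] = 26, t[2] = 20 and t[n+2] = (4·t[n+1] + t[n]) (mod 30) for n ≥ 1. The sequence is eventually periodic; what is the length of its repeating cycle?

Computing terms: t[1] = 26,  t[2] = 20,  t[3] = 16,  t[4] = 24,  t[5] = 22,  t[6] = 22,  t[7] = 20,  t[8] = 12,  t[9] = 8,  t[10] = 14,  t[11] = 4,  t[12] = 0,  t[13] = 4,  t[14] = 16,  t[15] = 8,  t[16] = 18,  t[17] = 20,  t[18] = 8,  t[19] = 22,  t[20] = 6,  t[21] = 16,  t[22] = 10,  t[23] = 26,  t[24] = 24,  t[25] = 2,  t[26] = 2,  t[27] = 10,  t[28] = 12,  t[29] = 28,  t[30] = 4,  t[31] = 14,  t[32] = 0,  t[33] = 14,  t[34] = 26,  t[35] = 28,  t[36] = 18,  t[37] = 10,  t[38] = 28,  t[39] = 2,  t[40] = 6,  t[41] = 26,  t[42] = 20.
Since (t[41], t[42]) = (t[1], t[2]) = (26, 20) (two consecutive terms determine the rest), the sequence is periodic with period 40.

40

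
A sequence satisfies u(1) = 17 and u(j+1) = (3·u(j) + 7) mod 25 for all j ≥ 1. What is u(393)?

12

Listing terms: u(1) = 17,  u(2) = 8,  u(3) = 6,  u(4) = 0,  u(5) = 7,  u(6) = 3,  u(7) = 16,  u(8) = 5,  u(9) = 22,  u(10) = 23,  u(11) = 1,  u(12) = 10,  u(13) = 12,  u(14) = 18,  u(15) = 11,  u(16) = 15,  u(17) = 2,  u(18) = 13,  u(19) = 21,  u(20) = 20,  u(21) = 17.
Since u(21) = u(1) = 17, the sequence is periodic with period 20.
So u(393) = u(1 + ((393-1) mod 20)) = u(13) = 12.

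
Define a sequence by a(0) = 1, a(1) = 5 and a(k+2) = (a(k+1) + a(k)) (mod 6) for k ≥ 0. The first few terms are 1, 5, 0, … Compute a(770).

Listing terms: a(0) = 1,  a(1) = 5,  a(2) = 0,  a(3) = 5,  a(4) = 5,  a(5) = 4,  a(6) = 3,  a(7) = 1,  a(8) = 4,  a(9) = 5,  a(10) = 3,  a(11) = 2,  a(12) = 5,  a(13) = 1,  a(14) = 0,  a(15) = 1,  a(16) = 1,  a(17) = 2,  a(18) = 3,  a(19) = 5,  a(20) = 2,  a(21) = 1,  a(22) = 3,  a(23) = 4,  a(24) = 1,  a(25) = 5.
Since (a(24), a(25)) = (a(0), a(1)) = (1, 5) (two consecutive terms determine the rest), the sequence is periodic with period 24.
(770 - 0) mod 24 = 2, so a(770) = a(2) = 0.

0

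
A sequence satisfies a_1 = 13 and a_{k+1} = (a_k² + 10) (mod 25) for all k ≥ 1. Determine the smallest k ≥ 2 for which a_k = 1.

Computing terms: a_1 = 13, a_2 = 4, a_3 = 1, a_4 = 11, a_5 = 6, a_6 = 21, a_7 = 1.
Since a_7 = a_3 = 1, the sequence is eventually periodic: after a pre-period of length 2 it cycles with period 4.
The value 1 first appears (with k ≥ 2) at a_3.

3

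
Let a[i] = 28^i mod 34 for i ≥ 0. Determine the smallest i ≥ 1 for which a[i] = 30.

Listing terms: a[0] = 1, a[1] = 28, a[2] = 2, a[3] = 22, a[4] = 4, a[5] = 10, a[6] = 8, a[7] = 20, a[8] = 16, a[9] = 6, a[10] = 32, a[11] = 12, a[12] = 30, a[13] = 24, a[14] = 26, a[15] = 14, a[16] = 18, a[17] = 28.
Since a[17] = a[1] = 28, the sequence is eventually periodic: after a pre-period of length 1 it cycles with period 16.
The value 30 first appears (with i ≥ 1) at a[12].

12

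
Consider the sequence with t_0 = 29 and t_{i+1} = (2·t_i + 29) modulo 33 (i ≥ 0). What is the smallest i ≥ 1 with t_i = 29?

t_0 = 29,  t_1 = 21,  t_2 = 5,  t_3 = 6,  t_4 = 8,  t_5 = 12,  t_6 = 20,  t_7 = 3,  t_8 = 2,  t_9 = 0,  t_{10} = 29.
The sequence repeats with period 10.
The value 29 next appears (with i ≥ 1) at t_{10}.

10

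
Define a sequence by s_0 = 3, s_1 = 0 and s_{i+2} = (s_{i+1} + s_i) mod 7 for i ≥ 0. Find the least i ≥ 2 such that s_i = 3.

s_0 = 3, s_1 = 0, s_2 = 3, s_3 = 3, s_4 = 6, s_5 = 2, s_6 = 1, s_7 = 3, s_8 = 4, s_9 = 0, s_{10} = 4, s_{11} = 4, s_{12} = 1, s_{13} = 5, s_{14} = 6, s_{15} = 4, s_{16} = 3, s_{17} = 0.
Since (s_{16}, s_{17}) = (s_0, s_1) = (3, 0) (two consecutive terms determine the rest), the sequence is periodic with period 16.
The value 3 first appears (with i ≥ 2) at s_2.

2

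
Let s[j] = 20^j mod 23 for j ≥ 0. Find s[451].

22

Computing terms: s[0] = 1,  s[1] = 20,  s[2] = 9,  s[3] = 19,  s[4] = 12,  s[5] = 10,  s[6] = 16,  s[7] = 21,  s[8] = 6,  s[9] = 5,  s[10] = 8,  s[11] = 22,  s[12] = 3,  s[13] = 14,  s[14] = 4,  s[15] = 11,  s[16] = 13,  s[17] = 7,  s[18] = 2,  s[19] = 17,  s[20] = 18,  s[21] = 15,  s[22] = 1.
Since s[22] = s[0] = 1, the sequence is periodic with period 22.
So s[451] = s[0 + ((451-0) mod 22)] = s[11] = 22.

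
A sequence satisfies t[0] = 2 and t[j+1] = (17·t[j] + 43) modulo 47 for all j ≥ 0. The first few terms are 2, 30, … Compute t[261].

19

We have t[0] = 2; t[1] = 30; t[2] = 36; t[3] = 44; t[4] = 39; t[5] = 1; t[6] = 13; t[7] = 29; t[8] = 19; t[9] = 37; t[10] = 14; t[11] = 46; t[12] = 26; t[13] = 15; t[14] = 16; t[15] = 33; t[16] = 40; t[17] = 18; t[18] = 20; t[19] = 7; t[20] = 21; t[21] = 24; t[22] = 28; t[23] = 2.
Since t[23] = t[0] = 2, the sequence is periodic with period 23.
So t[261] = t[0 + ((261-0) mod 23)] = t[8] = 19.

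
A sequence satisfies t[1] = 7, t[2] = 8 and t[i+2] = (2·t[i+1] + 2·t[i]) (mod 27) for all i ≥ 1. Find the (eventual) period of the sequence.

t[1] = 7; t[2] = 8; t[3] = 3; t[4] = 22; t[5] = 23; t[6] = 9; t[7] = 10; t[8] = 11; t[9] = 15; t[10] = 25; t[11] = 26; t[12] = 21; t[13] = 13; t[14] = 14; t[15] = 0; t[16] = 1; t[17] = 2; t[18] = 6; t[19] = 16; t[20] = 17; t[21] = 12; t[22] = 4; t[23] = 5; t[24] = 18; t[25] = 19; t[26] = 20; t[27] = 24; t[28] = 7; t[29] = 8.
Since (t[28], t[29]) = (t[1], t[2]) = (7, 8) (two consecutive terms determine the rest), the sequence is periodic with period 27.

27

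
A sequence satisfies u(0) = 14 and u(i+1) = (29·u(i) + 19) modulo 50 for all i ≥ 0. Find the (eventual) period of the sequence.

Listing terms: u(0) = 14; u(1) = 25; u(2) = 44; u(3) = 45; u(4) = 24; u(5) = 15; u(6) = 4; u(7) = 35; u(8) = 34; u(9) = 5; u(10) = 14.
Since u(10) = u(0) = 14, the sequence is periodic with period 10.

10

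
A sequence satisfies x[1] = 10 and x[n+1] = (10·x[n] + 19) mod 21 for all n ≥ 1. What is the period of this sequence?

Listing terms: x[1] = 10; x[2] = 14; x[3] = 12; x[4] = 13; x[5] = 2; x[6] = 18; x[7] = 10.
The sequence repeats with period 6.

6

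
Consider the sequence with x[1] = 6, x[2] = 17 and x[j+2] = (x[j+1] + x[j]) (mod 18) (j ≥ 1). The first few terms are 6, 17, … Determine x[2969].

9

Listing terms: x[1] = 6, x[2] = 17, x[3] = 5, x[4] = 4, x[5] = 9, x[6] = 13, x[7] = 4, x[8] = 17, x[9] = 3, x[10] = 2, x[11] = 5, x[12] = 7, x[13] = 12, x[14] = 1, x[15] = 13, x[16] = 14, x[17] = 9, x[18] = 5, x[19] = 14, x[20] = 1, x[21] = 15, x[22] = 16, x[23] = 13, x[24] = 11, x[25] = 6, x[26] = 17.
Since (x[25], x[26]) = (x[1], x[2]) = (6, 17) (two consecutive terms determine the rest), the sequence is periodic with period 24.
(2969 - 1) mod 24 = 16, so x[2969] = x[17] = 9.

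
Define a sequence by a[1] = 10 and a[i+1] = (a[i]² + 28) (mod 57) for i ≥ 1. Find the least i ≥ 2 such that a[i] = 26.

5

a[1] = 10; a[2] = 14; a[3] = 53; a[4] = 44; a[5] = 26; a[6] = 20; a[7] = 29; a[8] = 14.
Since a[8] = a[2] = 14, the sequence is eventually periodic: after a pre-period of length 1 it cycles with period 6.
The value 26 first appears (with i ≥ 2) at a[5].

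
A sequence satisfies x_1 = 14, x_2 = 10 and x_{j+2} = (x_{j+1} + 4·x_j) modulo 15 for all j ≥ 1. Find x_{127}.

Listing terms: x_1 = 14, x_2 = 10, x_3 = 6, x_4 = 1, x_5 = 10, x_6 = 14, x_7 = 9, x_8 = 5, x_9 = 11, x_{10} = 1, x_{11} = 0, x_{12} = 4, x_{13} = 4, x_{14} = 5, x_{15} = 6, x_{16} = 11, x_{17} = 5, x_{18} = 4, x_{19} = 9, x_{20} = 10, x_{21} = 1, x_{22} = 11, x_{23} = 0, x_{24} = 14, x_{25} = 14, x_{26} = 10.
Since (x_{25}, x_{26}) = (x_1, x_2) = (14, 10) (two consecutive terms determine the rest), the sequence is periodic with period 24.
(127 - 1) mod 24 = 6, so x_{127} = x_7 = 9.

9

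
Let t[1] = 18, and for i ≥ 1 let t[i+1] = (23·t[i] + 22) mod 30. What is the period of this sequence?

We have t[1] = 18,  t[2] = 16,  t[3] = 0,  t[4] = 22,  t[5] = 18.
The sequence repeats with period 4.

4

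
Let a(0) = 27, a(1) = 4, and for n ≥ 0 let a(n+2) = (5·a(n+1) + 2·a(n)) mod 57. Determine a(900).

27

Computing terms: a(0) = 27; a(1) = 4; a(2) = 17; a(3) = 36; a(4) = 43; a(5) = 2; a(6) = 39; a(7) = 28; a(8) = 47; a(9) = 6; a(10) = 10; a(11) = 5; a(12) = 45; a(13) = 7; a(14) = 11; a(15) = 12; a(16) = 25; a(17) = 35; a(18) = 54; a(19) = 55; a(20) = 41; a(21) = 30; a(22) = 4; a(23) = 23; a(24) = 9; a(25) = 34; a(26) = 17; a(27) = 39; a(28) = 1; a(29) = 26; a(30) = 18; a(31) = 28; a(32) = 5; a(33) = 24; a(34) = 16; a(35) = 14; a(36) = 45; a(37) = 25; a(38) = 44; a(39) = 42; a(40) = 13; a(41) = 35; a(42) = 30; a(43) = 49; a(44) = 20; a(45) = 27; a(46) = 4.
The sequence repeats with period 45.
(900 - 0) mod 45 = 0, so a(900) = a(0) = 27.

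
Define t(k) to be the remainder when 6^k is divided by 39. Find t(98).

t(0) = 1,  t(1) = 6,  t(2) = 36,  t(3) = 21,  t(4) = 9,  t(5) = 15,  t(6) = 12,  t(7) = 33,  t(8) = 3,  t(9) = 18,  t(10) = 30,  t(11) = 24,  t(12) = 27,  t(13) = 6.
Since t(13) = t(1) = 6, the sequence is eventually periodic: after a pre-period of length 1 it cycles with period 12.
For k ≥ 1, t(k) depends only on (k - 1) mod 12. (98 - 1) mod 12 = 1, so t(98) = t(2) = 36.

36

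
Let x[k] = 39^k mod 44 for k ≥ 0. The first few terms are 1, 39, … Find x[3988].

37

x[0] = 1, x[1] = 39, x[2] = 25, x[3] = 7, x[4] = 9, x[5] = 43, x[6] = 5, x[7] = 19, x[8] = 37, x[9] = 35, x[10] = 1.
The sequence repeats with period 10.
(3988 - 0) mod 10 = 8, so x[3988] = x[8] = 37.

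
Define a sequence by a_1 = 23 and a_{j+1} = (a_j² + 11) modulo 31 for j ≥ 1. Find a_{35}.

a_1 = 23,  a_2 = 13,  a_3 = 25,  a_4 = 16,  a_5 = 19,  a_6 = 0,  a_7 = 11,  a_8 = 8,  a_9 = 13.
Since a_9 = a_2 = 13, the sequence is eventually periodic: after a pre-period of length 1 it cycles with period 7.
For j ≥ 2, a_j depends only on (j - 2) mod 7. (35 - 2) mod 7 = 5, so a_{35} = a_7 = 11.

11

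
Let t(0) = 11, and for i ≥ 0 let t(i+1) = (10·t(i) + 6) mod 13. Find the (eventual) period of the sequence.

Listing terms: t(0) = 11; t(1) = 12; t(2) = 9; t(3) = 5; t(4) = 4; t(5) = 7; t(6) = 11.
Since t(6) = t(0) = 11, the sequence is periodic with period 6.

6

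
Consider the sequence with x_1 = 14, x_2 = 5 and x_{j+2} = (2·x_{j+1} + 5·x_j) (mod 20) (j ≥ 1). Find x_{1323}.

Computing terms: x_1 = 14,  x_2 = 5,  x_3 = 0,  x_4 = 5,  x_5 = 10,  x_6 = 5,  x_7 = 0.
Since (x_6, x_7) = (x_2, x_3) = (5, 0) (two consecutive terms determine the rest), the sequence is eventually periodic: after a pre-period of length 1 it cycles with period 4.
For j ≥ 2, x_j depends only on (j - 2) mod 4. (1323 - 2) mod 4 = 1, so x_{1323} = x_3 = 0.

0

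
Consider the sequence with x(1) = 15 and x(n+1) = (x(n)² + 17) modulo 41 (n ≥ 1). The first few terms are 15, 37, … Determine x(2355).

Computing terms: x(1) = 15; x(2) = 37; x(3) = 33; x(4) = 40; x(5) = 18; x(6) = 13; x(7) = 22; x(8) = 9; x(9) = 16; x(10) = 27; x(11) = 8; x(12) = 40.
Since x(12) = x(4) = 40, the sequence is eventually periodic: after a pre-period of length 3 it cycles with period 8.
For n ≥ 4, x(n) depends only on (n - 4) mod 8. (2355 - 4) mod 8 = 7, so x(2355) = x(11) = 8.

8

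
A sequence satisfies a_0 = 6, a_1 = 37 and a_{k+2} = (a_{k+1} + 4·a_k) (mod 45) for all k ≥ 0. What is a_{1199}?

19

a_0 = 6; a_1 = 37; a_2 = 16; a_3 = 29; a_4 = 3; a_5 = 29; a_6 = 41; a_7 = 22; a_8 = 6; a_9 = 4; a_{10} = 28; a_{11} = 44; a_{12} = 21; a_{13} = 17; a_{14} = 11; a_{15} = 34; a_{16} = 33; a_{17} = 34; a_{18} = 31; a_{19} = 32; a_{20} = 21; a_{21} = 14; a_{22} = 8; a_{23} = 19; a_{24} = 6; a_{25} = 37.
Since (a_{24}, a_{25}) = (a_0, a_1) = (6, 37) (two consecutive terms determine the rest), the sequence is periodic with period 24.
So a_{1199} = a_{0 + ((1199-0) mod 24)} = a_{23} = 19.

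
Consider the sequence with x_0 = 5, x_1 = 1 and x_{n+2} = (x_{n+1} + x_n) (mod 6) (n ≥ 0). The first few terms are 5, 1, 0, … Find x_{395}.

4

Listing terms: x_0 = 5; x_1 = 1; x_2 = 0; x_3 = 1; x_4 = 1; x_5 = 2; x_6 = 3; x_7 = 5; x_8 = 2; x_9 = 1; x_{10} = 3; x_{11} = 4; x_{12} = 1; x_{13} = 5; x_{14} = 0; x_{15} = 5; x_{16} = 5; x_{17} = 4; x_{18} = 3; x_{19} = 1; x_{20} = 4; x_{21} = 5; x_{22} = 3; x_{23} = 2; x_{24} = 5; x_{25} = 1.
The sequence repeats with period 24.
So x_{395} = x_{0 + ((395-0) mod 24)} = x_{11} = 4.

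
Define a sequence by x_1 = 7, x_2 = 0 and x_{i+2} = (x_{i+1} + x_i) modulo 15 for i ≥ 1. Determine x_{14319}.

Computing terms: x_1 = 7,  x_2 = 0,  x_3 = 7,  x_4 = 7,  x_5 = 14,  x_6 = 6,  x_7 = 5,  x_8 = 11,  x_9 = 1,  x_{10} = 12,  x_{11} = 13,  x_{12} = 10,  x_{13} = 8,  x_{14} = 3,  x_{15} = 11,  x_{16} = 14,  x_{17} = 10,  x_{18} = 9,  x_{19} = 4,  x_{20} = 13,  x_{21} = 2,  x_{22} = 0,  x_{23} = 2,  x_{24} = 2,  x_{25} = 4,  x_{26} = 6,  x_{27} = 10,  x_{28} = 1,  x_{29} = 11,  x_{30} = 12,  x_{31} = 8,  x_{32} = 5,  x_{33} = 13,  x_{34} = 3,  x_{35} = 1,  x_{36} = 4,  x_{37} = 5,  x_{38} = 9,  x_{39} = 14,  x_{40} = 8,  x_{41} = 7,  x_{42} = 0.
Since (x_{41}, x_{42}) = (x_1, x_2) = (7, 0) (two consecutive terms determine the rest), the sequence is periodic with period 40.
So x_{14319} = x_{1 + ((14319-1) mod 40)} = x_{39} = 14.

14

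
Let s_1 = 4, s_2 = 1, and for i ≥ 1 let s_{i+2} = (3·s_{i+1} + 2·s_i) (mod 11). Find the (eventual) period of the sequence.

Listing terms: s_1 = 4; s_2 = 1; s_3 = 0; s_4 = 2; s_5 = 6; s_6 = 0; s_7 = 1; s_8 = 3; s_9 = 0; s_{10} = 6; s_{11} = 7; s_{12} = 0; s_{13} = 3; s_{14} = 9; s_{15} = 0; s_{16} = 7; s_{17} = 10; s_{18} = 0; s_{19} = 9; s_{20} = 5; s_{21} = 0; s_{22} = 10; s_{23} = 8; s_{24} = 0; s_{25} = 5; s_{26} = 4; s_{27} = 0; s_{28} = 8; s_{29} = 2; s_{30} = 0; s_{31} = 4; s_{32} = 1.
The sequence repeats with period 30.

30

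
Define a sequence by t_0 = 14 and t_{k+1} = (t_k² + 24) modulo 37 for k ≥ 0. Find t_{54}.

t_0 = 14,  t_1 = 35,  t_2 = 28,  t_3 = 31,  t_4 = 23,  t_5 = 35.
Since t_5 = t_1 = 35, the sequence is eventually periodic: after a pre-period of length 1 it cycles with period 4.
For k ≥ 1, t_k depends only on (k - 1) mod 4. (54 - 1) mod 4 = 1, so t_{54} = t_2 = 28.

28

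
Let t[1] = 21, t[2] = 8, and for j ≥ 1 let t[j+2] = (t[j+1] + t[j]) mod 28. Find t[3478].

Computing terms: t[1] = 21; t[2] = 8; t[3] = 1; t[4] = 9; t[5] = 10; t[6] = 19; t[7] = 1; t[8] = 20; t[9] = 21; t[10] = 13; t[11] = 6; t[12] = 19; t[13] = 25; t[14] = 16; t[15] = 13; t[16] = 1; t[17] = 14; t[18] = 15; t[19] = 1; t[20] = 16; t[21] = 17; t[22] = 5; t[23] = 22; t[24] = 27; t[25] = 21; t[26] = 20; t[27] = 13; t[28] = 5; t[29] = 18; t[30] = 23; t[31] = 13; t[32] = 8; t[33] = 21; t[34] = 1; t[35] = 22; t[36] = 23; t[37] = 17; t[38] = 12; t[39] = 1; t[40] = 13; t[41] = 14; t[42] = 27; t[43] = 13; t[44] = 12; t[45] = 25; t[46] = 9; t[47] = 6; t[48] = 15; t[49] = 21; t[50] = 8.
Since (t[49], t[50]) = (t[1], t[2]) = (21, 8) (two consecutive terms determine the rest), the sequence is periodic with period 48.
So t[3478] = t[1 + ((3478-1) mod 48)] = t[22] = 5.

5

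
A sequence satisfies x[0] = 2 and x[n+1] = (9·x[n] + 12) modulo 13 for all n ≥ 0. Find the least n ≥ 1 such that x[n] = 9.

2

Listing terms: x[0] = 2, x[1] = 4, x[2] = 9, x[3] = 2.
Since x[3] = x[0] = 2, the sequence is periodic with period 3.
The value 9 first appears (with n ≥ 1) at x[2].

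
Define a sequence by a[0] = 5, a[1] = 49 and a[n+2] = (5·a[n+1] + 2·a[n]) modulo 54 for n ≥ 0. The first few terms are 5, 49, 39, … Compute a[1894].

31

Computing terms: a[0] = 5, a[1] = 49, a[2] = 39, a[3] = 23, a[4] = 31, a[5] = 39, a[6] = 41, a[7] = 13, a[8] = 39, a[9] = 5, a[10] = 49.
The sequence repeats with period 9.
So a[1894] = a[0 + ((1894-0) mod 9)] = a[4] = 31.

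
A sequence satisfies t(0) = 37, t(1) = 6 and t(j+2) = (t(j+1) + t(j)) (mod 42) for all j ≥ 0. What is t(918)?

23

Computing terms: t(0) = 37, t(1) = 6, t(2) = 1, t(3) = 7, t(4) = 8, t(5) = 15, t(6) = 23, t(7) = 38, t(8) = 19, t(9) = 15, t(10) = 34, t(11) = 7, t(12) = 41, t(13) = 6, t(14) = 5, t(15) = 11, t(16) = 16, t(17) = 27, t(18) = 1, t(19) = 28, t(20) = 29, t(21) = 15, t(22) = 2, t(23) = 17, t(24) = 19, t(25) = 36, t(26) = 13, t(27) = 7, t(28) = 20, t(29) = 27, t(30) = 5, t(31) = 32, t(32) = 37, t(33) = 27, t(34) = 22, t(35) = 7, t(36) = 29, t(37) = 36, t(38) = 23, t(39) = 17, t(40) = 40, t(41) = 15, t(42) = 13, t(43) = 28, t(44) = 41, t(45) = 27, t(46) = 26, t(47) = 11, t(48) = 37, t(49) = 6.
Since (t(48), t(49)) = (t(0), t(1)) = (37, 6) (two consecutive terms determine the rest), the sequence is periodic with period 48.
So t(918) = t(0 + ((918-0) mod 48)) = t(6) = 23.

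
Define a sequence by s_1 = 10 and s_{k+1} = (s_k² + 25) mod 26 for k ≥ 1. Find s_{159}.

Computing terms: s_1 = 10, s_2 = 21, s_3 = 24, s_4 = 3, s_5 = 8, s_6 = 11, s_7 = 16, s_8 = 21.
Since s_8 = s_2 = 21, the sequence is eventually periodic: after a pre-period of length 1 it cycles with period 6.
For k ≥ 2, s_k depends only on (k - 2) mod 6. (159 - 2) mod 6 = 1, so s_{159} = s_3 = 24.

24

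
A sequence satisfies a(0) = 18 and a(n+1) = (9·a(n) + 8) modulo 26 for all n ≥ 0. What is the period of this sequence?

Computing terms: a(0) = 18; a(1) = 14; a(2) = 4; a(3) = 18.
Since a(3) = a(0) = 18, the sequence is periodic with period 3.

3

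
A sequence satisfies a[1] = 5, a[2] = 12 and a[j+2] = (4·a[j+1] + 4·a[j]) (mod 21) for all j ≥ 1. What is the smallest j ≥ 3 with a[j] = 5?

3

Listing terms: a[1] = 5,  a[2] = 12,  a[3] = 5,  a[4] = 5,  a[5] = 19,  a[6] = 12,  a[7] = 19,  a[8] = 19,  a[9] = 5,  a[10] = 12.
The sequence repeats with period 8.
The value 5 first appears (with j ≥ 3) at a[3].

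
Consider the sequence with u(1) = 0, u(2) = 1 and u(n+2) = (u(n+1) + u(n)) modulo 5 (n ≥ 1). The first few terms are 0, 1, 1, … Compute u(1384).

We have u(1) = 0,  u(2) = 1,  u(3) = 1,  u(4) = 2,  u(5) = 3,  u(6) = 0,  u(7) = 3,  u(8) = 3,  u(9) = 1,  u(10) = 4,  u(11) = 0,  u(12) = 4,  u(13) = 4,  u(14) = 3,  u(15) = 2,  u(16) = 0,  u(17) = 2,  u(18) = 2,  u(19) = 4,  u(20) = 1,  u(21) = 0,  u(22) = 1.
Since (u(21), u(22)) = (u(1), u(2)) = (0, 1) (two consecutive terms determine the rest), the sequence is periodic with period 20.
So u(1384) = u(1 + ((1384-1) mod 20)) = u(4) = 2.

2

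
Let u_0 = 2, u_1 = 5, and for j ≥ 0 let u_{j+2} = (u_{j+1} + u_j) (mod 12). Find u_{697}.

5

We have u_0 = 2; u_1 = 5; u_2 = 7; u_3 = 0; u_4 = 7; u_5 = 7; u_6 = 2; u_7 = 9; u_8 = 11; u_9 = 8; u_{10} = 7; u_{11} = 3; u_{12} = 10; u_{13} = 1; u_{14} = 11; u_{15} = 0; u_{16} = 11; u_{17} = 11; u_{18} = 10; u_{19} = 9; u_{20} = 7; u_{21} = 4; u_{22} = 11; u_{23} = 3; u_{24} = 2; u_{25} = 5.
The sequence repeats with period 24.
So u_{697} = u_{0 + ((697-0) mod 24)} = u_1 = 5.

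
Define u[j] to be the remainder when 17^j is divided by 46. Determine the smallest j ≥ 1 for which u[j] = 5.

Computing terms: u[0] = 1; u[1] = 17; u[2] = 13; u[3] = 37; u[4] = 31; u[5] = 21; u[6] = 35; u[7] = 43; u[8] = 41; u[9] = 7; u[10] = 27; u[11] = 45; u[12] = 29; u[13] = 33; u[14] = 9; u[15] = 15; u[16] = 25; u[17] = 11; u[18] = 3; u[19] = 5; u[20] = 39; u[21] = 19; u[22] = 1.
Since u[22] = u[0] = 1, the sequence is periodic with period 22.
The value 5 first appears (with j ≥ 1) at u[19].

19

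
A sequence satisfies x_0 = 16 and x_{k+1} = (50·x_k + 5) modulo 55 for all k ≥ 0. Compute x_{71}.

x_0 = 16,  x_1 = 35,  x_2 = 50,  x_3 = 30,  x_4 = 20,  x_5 = 15,  x_6 = 40,  x_7 = 25,  x_8 = 45,  x_9 = 0,  x_{10} = 5,  x_{11} = 35.
Since x_{11} = x_1 = 35, the sequence is eventually periodic: after a pre-period of length 1 it cycles with period 10.
For k ≥ 1, x_k depends only on (k - 1) mod 10. (71 - 1) mod 10 = 0, so x_{71} = x_1 = 35.

35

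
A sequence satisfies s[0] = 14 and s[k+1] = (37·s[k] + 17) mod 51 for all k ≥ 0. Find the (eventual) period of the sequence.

48

s[0] = 14; s[1] = 25; s[2] = 24; s[3] = 38; s[4] = 46; s[5] = 36; s[6] = 23; s[7] = 1; s[8] = 3; s[9] = 26; s[10] = 10; s[11] = 30; s[12] = 5; s[13] = 49; s[14] = 45; s[15] = 50; s[16] = 31; s[17] = 42; s[18] = 41; s[19] = 4; s[20] = 12; s[21] = 2; s[22] = 40; s[23] = 18; s[24] = 20; s[25] = 43; s[26] = 27; s[27] = 47; s[28] = 22; s[29] = 15; s[30] = 11; s[31] = 16; s[32] = 48; s[33] = 8; s[34] = 7; s[35] = 21; s[36] = 29; s[37] = 19; s[38] = 6; s[39] = 35; s[40] = 37; s[41] = 9; s[42] = 44; s[43] = 13; s[44] = 39; s[45] = 32; s[46] = 28; s[47] = 33; s[48] = 14.
The sequence repeats with period 48.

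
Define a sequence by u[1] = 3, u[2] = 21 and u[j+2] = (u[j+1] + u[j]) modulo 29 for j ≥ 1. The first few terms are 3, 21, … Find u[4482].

21

We have u[1] = 3,  u[2] = 21,  u[3] = 24,  u[4] = 16,  u[5] = 11,  u[6] = 27,  u[7] = 9,  u[8] = 7,  u[9] = 16,  u[10] = 23,  u[11] = 10,  u[12] = 4,  u[13] = 14,  u[14] = 18,  u[15] = 3,  u[16] = 21.
The sequence repeats with period 14.
(4482 - 1) mod 14 = 1, so u[4482] = u[2] = 21.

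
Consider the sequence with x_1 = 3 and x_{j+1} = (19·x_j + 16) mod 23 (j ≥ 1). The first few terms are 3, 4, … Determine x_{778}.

14

Computing terms: x_1 = 3,  x_2 = 4,  x_3 = 0,  x_4 = 16,  x_5 = 21,  x_6 = 1,  x_7 = 12,  x_8 = 14,  x_9 = 6,  x_{10} = 15,  x_{11} = 2,  x_{12} = 8,  x_{13} = 7,  x_{14} = 11,  x_{15} = 18,  x_{16} = 13,  x_{17} = 10,  x_{18} = 22,  x_{19} = 20,  x_{20} = 5,  x_{21} = 19,  x_{22} = 9,  x_{23} = 3.
Since x_{23} = x_1 = 3, the sequence is periodic with period 22.
So x_{778} = x_{1 + ((778-1) mod 22)} = x_8 = 14.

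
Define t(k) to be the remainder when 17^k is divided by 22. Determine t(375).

21

Computing terms: t(0) = 1; t(1) = 17; t(2) = 3; t(3) = 7; t(4) = 9; t(5) = 21; t(6) = 5; t(7) = 19; t(8) = 15; t(9) = 13; t(10) = 1.
The sequence repeats with period 10.
(375 - 0) mod 10 = 5, so t(375) = t(5) = 21.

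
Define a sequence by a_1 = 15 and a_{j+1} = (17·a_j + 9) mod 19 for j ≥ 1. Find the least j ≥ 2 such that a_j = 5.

We have a_1 = 15, a_2 = 17, a_3 = 13, a_4 = 2, a_5 = 5, a_6 = 18, a_7 = 11, a_8 = 6, a_9 = 16, a_{10} = 15.
The sequence repeats with period 9.
The value 5 first appears (with j ≥ 2) at a_5.

5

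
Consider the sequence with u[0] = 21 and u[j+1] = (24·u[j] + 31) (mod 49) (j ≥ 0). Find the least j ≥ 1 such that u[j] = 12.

26

We have u[0] = 21,  u[1] = 45,  u[2] = 33,  u[3] = 39,  u[4] = 36,  u[5] = 13,  u[6] = 0,  u[7] = 31,  u[8] = 40,  u[9] = 11,  u[10] = 1,  u[11] = 6,  u[12] = 28,  u[13] = 17,  u[14] = 47,  u[15] = 32,  u[16] = 15,  u[17] = 48,  u[18] = 7,  u[19] = 3,  u[20] = 5,  u[21] = 4,  u[22] = 29,  u[23] = 41,  u[24] = 35,  u[25] = 38,  u[26] = 12,  u[27] = 25,  u[28] = 43,  u[29] = 34,  u[30] = 14,  u[31] = 24,  u[32] = 19,  u[33] = 46,  u[34] = 8,  u[35] = 27,  u[36] = 42,  u[37] = 10,  u[38] = 26,  u[39] = 18,  u[40] = 22,  u[41] = 20,  u[42] = 21.
Since u[42] = u[0] = 21, the sequence is periodic with period 42.
The value 12 first appears (with j ≥ 1) at u[26].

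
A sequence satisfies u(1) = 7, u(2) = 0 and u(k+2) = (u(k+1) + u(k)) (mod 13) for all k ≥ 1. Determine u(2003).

u(1) = 7, u(2) = 0, u(3) = 7, u(4) = 7, u(5) = 1, u(6) = 8, u(7) = 9, u(8) = 4, u(9) = 0, u(10) = 4, u(11) = 4, u(12) = 8, u(13) = 12, u(14) = 7, u(15) = 6, u(16) = 0, u(17) = 6, u(18) = 6, u(19) = 12, u(20) = 5, u(21) = 4, u(22) = 9, u(23) = 0, u(24) = 9, u(25) = 9, u(26) = 5, u(27) = 1, u(28) = 6, u(29) = 7, u(30) = 0.
The sequence repeats with period 28.
So u(2003) = u(1 + ((2003-1) mod 28)) = u(15) = 6.

6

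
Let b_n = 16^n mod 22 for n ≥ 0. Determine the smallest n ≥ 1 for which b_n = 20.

Computing terms: b_0 = 1; b_1 = 16; b_2 = 14; b_3 = 4; b_4 = 20; b_5 = 12; b_6 = 16.
Since b_6 = b_1 = 16, the sequence is eventually periodic: after a pre-period of length 1 it cycles with period 5.
The value 20 first appears (with n ≥ 1) at b_4.

4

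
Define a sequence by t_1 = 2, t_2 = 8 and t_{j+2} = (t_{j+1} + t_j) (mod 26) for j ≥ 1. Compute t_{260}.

t_1 = 2,  t_2 = 8,  t_3 = 10,  t_4 = 18,  t_5 = 2,  t_6 = 20,  t_7 = 22,  t_8 = 16,  t_9 = 12,  t_{10} = 2,  t_{11} = 14,  t_{12} = 16,  t_{13} = 4,  t_{14} = 20,  t_{15} = 24,  t_{16} = 18,  t_{17} = 16,  t_{18} = 8,  t_{19} = 24,  t_{20} = 6,  t_{21} = 4,  t_{22} = 10,  t_{23} = 14,  t_{24} = 24,  t_{25} = 12,  t_{26} = 10,  t_{27} = 22,  t_{28} = 6,  t_{29} = 2,  t_{30} = 8.
Since (t_{29}, t_{30}) = (t_1, t_2) = (2, 8) (two consecutive terms determine the rest), the sequence is periodic with period 28.
(260 - 1) mod 28 = 7, so t_{260} = t_8 = 16.

16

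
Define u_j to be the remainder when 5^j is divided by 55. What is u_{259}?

20

u_0 = 1; u_1 = 5; u_2 = 25; u_3 = 15; u_4 = 20; u_5 = 45; u_6 = 5.
Since u_6 = u_1 = 5, the sequence is eventually periodic: after a pre-period of length 1 it cycles with period 5.
For j ≥ 1, u_j depends only on (j - 1) mod 5. (259 - 1) mod 5 = 3, so u_{259} = u_4 = 20.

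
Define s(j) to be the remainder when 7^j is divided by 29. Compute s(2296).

1

Computing terms: s(1) = 7; s(2) = 20; s(3) = 24; s(4) = 23; s(5) = 16; s(6) = 25; s(7) = 1; s(8) = 7.
The sequence repeats with period 7.
(2296 - 1) mod 7 = 6, so s(2296) = s(7) = 1.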